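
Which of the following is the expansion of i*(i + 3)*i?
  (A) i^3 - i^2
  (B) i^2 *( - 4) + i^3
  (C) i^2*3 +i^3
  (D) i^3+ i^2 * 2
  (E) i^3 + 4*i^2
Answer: C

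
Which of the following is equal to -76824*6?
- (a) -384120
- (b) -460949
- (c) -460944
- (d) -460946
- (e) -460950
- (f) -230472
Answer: c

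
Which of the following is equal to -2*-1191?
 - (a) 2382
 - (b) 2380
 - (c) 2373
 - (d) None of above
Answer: a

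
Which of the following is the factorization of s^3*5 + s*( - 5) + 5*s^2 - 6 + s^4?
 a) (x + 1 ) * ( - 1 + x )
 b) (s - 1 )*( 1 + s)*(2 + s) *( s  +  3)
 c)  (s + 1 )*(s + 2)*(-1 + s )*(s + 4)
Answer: b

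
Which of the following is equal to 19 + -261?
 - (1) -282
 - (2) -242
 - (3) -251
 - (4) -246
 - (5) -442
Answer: 2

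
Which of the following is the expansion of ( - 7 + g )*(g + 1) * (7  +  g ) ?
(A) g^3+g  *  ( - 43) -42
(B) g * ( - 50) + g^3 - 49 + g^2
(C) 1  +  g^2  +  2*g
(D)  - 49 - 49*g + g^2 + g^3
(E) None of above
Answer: D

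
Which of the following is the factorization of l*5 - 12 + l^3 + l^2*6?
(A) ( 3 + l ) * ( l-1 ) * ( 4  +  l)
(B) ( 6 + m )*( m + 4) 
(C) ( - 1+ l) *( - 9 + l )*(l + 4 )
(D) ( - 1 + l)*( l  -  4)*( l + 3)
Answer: A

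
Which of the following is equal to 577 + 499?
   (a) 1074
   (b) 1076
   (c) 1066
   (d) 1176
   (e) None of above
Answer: b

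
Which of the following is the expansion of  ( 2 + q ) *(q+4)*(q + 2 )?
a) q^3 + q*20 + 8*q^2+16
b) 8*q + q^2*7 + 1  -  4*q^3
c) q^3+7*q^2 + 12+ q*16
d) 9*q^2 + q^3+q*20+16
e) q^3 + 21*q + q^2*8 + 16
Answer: a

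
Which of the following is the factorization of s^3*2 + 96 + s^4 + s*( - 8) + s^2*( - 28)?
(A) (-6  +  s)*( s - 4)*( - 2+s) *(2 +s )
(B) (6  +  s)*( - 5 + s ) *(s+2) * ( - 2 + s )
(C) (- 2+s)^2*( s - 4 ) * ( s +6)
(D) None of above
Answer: D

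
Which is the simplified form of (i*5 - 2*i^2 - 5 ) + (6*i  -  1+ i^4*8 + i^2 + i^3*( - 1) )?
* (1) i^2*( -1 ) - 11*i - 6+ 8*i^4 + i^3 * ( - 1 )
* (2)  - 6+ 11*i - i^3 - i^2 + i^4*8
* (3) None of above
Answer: 2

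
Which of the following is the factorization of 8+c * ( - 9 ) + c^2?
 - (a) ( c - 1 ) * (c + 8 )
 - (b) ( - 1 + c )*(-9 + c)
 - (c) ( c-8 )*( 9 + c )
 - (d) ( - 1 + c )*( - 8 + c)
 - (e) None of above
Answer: d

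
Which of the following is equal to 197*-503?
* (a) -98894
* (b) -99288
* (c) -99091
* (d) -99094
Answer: c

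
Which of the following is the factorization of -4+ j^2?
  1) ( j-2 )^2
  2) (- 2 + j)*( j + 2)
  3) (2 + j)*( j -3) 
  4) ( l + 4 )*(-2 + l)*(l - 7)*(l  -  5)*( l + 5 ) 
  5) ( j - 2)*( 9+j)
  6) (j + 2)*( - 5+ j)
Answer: 2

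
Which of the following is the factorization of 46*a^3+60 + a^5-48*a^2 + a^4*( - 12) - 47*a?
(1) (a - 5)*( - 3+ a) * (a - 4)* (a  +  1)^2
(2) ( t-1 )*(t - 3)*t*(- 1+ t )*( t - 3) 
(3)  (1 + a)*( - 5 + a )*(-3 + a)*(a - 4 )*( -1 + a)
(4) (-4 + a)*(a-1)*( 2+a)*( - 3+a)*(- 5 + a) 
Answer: 3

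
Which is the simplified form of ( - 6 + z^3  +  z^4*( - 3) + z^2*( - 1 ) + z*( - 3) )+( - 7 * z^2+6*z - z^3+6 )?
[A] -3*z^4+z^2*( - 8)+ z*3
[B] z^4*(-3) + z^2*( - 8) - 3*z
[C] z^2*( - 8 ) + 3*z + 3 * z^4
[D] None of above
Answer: A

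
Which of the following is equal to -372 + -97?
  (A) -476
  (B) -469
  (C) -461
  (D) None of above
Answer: B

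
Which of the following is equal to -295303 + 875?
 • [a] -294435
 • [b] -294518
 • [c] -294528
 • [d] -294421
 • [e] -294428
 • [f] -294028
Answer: e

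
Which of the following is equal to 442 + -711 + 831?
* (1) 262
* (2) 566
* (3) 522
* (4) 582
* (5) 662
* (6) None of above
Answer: 6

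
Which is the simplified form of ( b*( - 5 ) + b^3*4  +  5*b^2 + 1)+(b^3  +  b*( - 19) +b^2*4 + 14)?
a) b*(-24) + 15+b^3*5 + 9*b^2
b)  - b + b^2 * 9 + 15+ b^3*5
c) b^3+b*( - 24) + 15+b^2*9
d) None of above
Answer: a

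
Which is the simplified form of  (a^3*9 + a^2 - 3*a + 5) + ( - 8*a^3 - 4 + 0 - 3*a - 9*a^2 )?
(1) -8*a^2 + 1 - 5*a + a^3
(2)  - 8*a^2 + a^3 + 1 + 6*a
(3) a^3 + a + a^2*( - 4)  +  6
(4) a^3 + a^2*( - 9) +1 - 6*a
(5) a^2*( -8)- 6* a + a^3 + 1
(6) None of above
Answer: 5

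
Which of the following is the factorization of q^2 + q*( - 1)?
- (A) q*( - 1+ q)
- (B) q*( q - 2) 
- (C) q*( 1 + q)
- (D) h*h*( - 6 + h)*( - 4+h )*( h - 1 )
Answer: A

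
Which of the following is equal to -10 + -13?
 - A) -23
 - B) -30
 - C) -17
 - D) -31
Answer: A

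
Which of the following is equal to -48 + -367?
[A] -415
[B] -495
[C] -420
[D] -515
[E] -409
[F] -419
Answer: A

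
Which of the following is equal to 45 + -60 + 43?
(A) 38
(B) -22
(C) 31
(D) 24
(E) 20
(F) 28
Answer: F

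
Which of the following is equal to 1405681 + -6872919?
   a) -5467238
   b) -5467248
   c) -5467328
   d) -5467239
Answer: a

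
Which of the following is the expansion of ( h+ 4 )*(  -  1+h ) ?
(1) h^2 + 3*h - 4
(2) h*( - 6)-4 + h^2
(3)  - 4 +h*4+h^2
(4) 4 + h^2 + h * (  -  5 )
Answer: 1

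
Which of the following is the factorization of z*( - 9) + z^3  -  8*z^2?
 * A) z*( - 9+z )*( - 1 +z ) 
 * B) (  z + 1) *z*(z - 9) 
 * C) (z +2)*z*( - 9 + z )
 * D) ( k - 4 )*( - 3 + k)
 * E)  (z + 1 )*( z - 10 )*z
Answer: B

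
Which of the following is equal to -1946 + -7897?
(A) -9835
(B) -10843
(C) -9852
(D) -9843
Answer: D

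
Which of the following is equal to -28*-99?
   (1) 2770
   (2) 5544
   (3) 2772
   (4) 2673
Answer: 3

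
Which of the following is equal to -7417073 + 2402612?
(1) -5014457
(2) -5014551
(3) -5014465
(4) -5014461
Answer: 4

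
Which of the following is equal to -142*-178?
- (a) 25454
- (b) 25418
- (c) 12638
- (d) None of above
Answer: d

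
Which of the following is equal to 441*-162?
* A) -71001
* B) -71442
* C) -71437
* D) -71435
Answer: B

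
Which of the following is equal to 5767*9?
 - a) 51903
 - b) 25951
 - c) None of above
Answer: a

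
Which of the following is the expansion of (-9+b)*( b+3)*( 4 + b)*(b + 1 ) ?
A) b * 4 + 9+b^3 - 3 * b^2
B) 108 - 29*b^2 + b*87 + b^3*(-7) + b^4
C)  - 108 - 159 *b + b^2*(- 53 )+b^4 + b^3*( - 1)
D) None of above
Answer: C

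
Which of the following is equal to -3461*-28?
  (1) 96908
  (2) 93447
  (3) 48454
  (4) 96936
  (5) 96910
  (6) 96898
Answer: 1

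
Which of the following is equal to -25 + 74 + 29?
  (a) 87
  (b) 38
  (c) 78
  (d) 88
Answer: c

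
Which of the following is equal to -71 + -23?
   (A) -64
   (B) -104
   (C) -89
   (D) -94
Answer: D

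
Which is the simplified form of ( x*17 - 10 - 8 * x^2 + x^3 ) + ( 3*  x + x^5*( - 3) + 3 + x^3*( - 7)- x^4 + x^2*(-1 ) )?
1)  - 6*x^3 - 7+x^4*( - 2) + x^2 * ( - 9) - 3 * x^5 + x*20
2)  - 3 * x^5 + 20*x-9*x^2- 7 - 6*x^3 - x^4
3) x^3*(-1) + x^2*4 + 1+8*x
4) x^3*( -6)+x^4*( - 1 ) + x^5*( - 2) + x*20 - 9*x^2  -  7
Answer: 2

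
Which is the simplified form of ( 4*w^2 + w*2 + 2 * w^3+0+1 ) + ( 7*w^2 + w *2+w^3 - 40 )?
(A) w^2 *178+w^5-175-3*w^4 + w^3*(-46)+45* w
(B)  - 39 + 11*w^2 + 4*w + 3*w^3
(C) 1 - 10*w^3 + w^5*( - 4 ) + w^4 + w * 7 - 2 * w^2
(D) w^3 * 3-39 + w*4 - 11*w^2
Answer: B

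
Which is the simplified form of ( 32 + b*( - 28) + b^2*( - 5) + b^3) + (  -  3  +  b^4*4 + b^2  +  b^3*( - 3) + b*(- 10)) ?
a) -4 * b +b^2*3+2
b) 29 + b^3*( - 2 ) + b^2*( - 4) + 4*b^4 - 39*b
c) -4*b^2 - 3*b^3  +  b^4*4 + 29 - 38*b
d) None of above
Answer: d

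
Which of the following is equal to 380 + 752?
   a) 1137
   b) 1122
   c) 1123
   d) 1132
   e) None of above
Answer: d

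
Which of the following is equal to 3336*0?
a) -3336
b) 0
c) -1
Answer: b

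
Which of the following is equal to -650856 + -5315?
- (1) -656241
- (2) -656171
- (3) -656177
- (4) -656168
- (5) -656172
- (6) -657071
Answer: 2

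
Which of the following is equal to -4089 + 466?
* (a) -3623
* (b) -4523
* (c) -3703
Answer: a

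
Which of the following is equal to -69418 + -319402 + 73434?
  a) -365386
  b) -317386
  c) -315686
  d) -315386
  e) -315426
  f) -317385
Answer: d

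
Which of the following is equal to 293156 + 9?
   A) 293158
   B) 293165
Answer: B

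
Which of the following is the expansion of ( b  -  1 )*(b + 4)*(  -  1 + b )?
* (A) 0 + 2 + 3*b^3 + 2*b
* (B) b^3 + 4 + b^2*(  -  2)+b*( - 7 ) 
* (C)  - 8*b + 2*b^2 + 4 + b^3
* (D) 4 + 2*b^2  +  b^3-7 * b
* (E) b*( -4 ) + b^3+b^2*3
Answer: D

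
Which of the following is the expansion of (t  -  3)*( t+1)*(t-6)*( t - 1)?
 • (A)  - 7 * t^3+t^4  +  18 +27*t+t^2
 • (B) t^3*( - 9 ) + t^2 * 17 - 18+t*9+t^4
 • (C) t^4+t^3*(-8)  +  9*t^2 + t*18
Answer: B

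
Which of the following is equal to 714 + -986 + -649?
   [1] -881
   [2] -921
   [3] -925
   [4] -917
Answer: 2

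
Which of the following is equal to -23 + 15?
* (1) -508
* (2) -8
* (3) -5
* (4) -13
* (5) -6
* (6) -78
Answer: 2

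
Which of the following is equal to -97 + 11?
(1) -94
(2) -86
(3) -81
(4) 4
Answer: 2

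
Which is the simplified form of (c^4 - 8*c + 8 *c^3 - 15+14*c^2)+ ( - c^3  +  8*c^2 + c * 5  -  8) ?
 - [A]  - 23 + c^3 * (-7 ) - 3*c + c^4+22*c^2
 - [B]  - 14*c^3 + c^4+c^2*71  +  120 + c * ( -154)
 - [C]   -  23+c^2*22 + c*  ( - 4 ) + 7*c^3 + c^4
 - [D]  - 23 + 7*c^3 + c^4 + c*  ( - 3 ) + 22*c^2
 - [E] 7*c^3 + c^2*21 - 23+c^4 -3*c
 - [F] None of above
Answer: D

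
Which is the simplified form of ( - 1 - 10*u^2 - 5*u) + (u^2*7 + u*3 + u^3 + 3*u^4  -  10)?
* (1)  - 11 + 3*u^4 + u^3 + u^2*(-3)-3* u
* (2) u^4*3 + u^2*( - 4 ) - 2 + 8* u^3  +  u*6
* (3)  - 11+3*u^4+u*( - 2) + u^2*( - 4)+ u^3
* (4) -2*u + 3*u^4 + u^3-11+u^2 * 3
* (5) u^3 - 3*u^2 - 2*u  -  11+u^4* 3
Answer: 5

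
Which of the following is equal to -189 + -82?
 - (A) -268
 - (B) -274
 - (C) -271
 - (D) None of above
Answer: C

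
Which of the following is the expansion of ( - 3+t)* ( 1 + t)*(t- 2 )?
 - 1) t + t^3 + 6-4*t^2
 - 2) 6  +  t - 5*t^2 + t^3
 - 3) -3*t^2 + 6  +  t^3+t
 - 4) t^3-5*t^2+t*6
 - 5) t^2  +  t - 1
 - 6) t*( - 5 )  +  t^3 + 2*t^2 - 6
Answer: 1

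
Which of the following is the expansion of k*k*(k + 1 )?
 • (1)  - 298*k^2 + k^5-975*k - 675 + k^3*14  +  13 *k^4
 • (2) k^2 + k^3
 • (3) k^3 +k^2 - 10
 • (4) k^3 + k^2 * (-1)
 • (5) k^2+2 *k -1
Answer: 2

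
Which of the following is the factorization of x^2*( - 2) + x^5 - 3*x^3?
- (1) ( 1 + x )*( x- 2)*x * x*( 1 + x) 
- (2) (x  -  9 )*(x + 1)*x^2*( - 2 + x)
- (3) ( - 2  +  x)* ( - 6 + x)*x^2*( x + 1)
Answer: 1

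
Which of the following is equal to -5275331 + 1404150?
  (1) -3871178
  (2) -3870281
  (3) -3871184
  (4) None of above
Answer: 4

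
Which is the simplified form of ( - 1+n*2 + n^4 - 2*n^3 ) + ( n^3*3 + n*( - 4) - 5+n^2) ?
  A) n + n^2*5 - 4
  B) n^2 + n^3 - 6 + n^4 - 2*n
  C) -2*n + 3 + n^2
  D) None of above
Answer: B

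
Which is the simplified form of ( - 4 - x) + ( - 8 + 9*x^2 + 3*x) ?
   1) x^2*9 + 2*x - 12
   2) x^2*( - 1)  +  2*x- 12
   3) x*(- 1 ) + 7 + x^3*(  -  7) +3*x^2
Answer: 1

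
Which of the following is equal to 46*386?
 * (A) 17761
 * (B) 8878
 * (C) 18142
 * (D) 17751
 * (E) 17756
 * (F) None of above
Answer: E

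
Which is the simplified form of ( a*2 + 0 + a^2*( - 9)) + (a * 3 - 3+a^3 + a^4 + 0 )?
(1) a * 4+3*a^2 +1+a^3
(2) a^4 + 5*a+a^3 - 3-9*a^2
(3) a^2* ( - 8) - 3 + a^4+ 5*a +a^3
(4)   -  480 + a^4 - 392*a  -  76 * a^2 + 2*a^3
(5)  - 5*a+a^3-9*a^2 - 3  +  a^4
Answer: 2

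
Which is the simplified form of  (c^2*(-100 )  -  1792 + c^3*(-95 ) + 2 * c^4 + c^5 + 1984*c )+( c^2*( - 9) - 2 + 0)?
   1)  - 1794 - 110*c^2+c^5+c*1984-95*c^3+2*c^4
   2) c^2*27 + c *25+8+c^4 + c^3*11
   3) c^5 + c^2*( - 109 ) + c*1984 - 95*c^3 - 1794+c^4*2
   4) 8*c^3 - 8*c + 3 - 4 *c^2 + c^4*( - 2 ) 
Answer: 3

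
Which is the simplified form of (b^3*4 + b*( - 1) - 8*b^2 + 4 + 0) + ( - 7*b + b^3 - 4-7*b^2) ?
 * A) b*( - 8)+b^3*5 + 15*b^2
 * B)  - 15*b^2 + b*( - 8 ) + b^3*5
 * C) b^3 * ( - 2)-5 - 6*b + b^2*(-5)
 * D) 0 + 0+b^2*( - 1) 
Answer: B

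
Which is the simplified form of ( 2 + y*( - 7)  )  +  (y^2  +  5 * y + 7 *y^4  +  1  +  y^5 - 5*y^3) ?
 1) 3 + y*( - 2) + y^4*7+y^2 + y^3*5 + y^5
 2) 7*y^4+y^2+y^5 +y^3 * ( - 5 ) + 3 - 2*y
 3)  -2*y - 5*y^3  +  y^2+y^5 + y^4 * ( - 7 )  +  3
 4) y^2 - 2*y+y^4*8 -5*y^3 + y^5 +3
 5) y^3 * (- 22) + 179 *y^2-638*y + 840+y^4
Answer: 2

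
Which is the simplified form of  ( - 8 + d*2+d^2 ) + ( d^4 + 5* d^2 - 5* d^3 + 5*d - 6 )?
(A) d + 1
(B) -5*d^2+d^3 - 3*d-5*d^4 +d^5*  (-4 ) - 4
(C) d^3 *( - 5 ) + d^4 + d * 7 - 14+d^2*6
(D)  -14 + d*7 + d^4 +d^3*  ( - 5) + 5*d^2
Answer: C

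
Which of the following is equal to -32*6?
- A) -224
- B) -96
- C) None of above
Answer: C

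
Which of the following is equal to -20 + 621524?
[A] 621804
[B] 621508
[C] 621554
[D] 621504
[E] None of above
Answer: D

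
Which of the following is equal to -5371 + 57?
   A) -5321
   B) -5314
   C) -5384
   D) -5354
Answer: B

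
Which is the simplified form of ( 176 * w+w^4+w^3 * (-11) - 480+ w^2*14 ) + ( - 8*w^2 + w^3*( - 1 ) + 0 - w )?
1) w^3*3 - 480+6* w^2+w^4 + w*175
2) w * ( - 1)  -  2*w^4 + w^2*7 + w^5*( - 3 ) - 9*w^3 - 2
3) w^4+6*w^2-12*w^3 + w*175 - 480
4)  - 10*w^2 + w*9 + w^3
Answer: 3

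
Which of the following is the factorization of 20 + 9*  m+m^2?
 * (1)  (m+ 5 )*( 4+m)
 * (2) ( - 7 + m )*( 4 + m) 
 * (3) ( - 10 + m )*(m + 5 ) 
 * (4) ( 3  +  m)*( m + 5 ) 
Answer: 1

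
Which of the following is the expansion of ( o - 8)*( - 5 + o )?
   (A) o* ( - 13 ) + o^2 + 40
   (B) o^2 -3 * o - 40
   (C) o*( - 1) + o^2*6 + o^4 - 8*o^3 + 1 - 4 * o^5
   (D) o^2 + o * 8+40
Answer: A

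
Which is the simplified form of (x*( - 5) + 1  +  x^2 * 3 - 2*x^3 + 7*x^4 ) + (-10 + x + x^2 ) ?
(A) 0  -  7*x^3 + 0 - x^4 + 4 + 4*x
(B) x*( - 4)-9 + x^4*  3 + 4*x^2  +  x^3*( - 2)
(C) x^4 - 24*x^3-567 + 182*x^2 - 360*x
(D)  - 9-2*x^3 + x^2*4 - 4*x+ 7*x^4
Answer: D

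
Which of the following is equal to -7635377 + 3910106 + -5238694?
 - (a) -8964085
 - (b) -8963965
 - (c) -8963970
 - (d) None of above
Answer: b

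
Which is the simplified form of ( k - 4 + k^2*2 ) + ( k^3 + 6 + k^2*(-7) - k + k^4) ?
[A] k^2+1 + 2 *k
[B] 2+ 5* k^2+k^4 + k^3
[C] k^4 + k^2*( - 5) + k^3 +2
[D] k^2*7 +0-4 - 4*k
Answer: C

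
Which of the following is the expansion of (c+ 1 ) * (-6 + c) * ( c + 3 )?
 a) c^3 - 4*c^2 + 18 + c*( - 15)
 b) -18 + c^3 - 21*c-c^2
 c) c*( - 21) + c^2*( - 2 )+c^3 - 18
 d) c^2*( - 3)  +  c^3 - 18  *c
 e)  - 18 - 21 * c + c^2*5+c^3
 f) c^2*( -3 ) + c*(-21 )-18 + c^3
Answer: c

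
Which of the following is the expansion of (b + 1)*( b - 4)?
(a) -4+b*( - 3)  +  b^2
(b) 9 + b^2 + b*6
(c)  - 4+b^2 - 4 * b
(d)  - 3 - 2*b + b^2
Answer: a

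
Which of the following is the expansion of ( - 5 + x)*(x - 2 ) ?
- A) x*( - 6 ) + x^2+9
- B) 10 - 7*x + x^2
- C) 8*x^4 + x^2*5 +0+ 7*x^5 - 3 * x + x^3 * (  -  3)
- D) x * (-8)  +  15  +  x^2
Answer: B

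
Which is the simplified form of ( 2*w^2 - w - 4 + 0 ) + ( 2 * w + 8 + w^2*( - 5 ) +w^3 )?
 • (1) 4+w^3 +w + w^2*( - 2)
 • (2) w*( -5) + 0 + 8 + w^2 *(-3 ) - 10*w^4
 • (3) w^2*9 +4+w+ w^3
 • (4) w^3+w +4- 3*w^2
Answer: 4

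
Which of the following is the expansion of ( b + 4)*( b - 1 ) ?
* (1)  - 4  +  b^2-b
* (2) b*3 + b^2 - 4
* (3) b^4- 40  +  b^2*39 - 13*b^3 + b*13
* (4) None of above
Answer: 2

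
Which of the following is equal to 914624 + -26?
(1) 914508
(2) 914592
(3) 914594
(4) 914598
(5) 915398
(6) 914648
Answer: 4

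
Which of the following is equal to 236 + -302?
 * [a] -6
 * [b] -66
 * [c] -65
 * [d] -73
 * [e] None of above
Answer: b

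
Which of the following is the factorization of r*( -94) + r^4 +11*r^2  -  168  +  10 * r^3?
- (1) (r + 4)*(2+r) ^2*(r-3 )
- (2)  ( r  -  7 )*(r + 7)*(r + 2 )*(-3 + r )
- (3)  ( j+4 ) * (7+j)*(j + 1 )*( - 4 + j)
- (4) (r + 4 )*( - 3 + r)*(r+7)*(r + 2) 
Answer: 4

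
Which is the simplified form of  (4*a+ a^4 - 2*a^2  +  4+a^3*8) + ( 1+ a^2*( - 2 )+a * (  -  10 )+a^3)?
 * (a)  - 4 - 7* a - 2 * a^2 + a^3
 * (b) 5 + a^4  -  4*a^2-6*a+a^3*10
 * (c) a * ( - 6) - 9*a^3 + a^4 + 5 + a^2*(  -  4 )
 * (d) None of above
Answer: d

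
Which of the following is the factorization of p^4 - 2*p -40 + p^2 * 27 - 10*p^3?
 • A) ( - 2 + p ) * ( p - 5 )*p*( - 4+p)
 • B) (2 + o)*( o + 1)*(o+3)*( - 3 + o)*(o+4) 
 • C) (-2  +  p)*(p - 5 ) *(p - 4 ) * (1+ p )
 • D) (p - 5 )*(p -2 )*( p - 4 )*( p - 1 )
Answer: C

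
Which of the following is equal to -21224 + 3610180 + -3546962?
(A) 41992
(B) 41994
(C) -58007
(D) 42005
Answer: B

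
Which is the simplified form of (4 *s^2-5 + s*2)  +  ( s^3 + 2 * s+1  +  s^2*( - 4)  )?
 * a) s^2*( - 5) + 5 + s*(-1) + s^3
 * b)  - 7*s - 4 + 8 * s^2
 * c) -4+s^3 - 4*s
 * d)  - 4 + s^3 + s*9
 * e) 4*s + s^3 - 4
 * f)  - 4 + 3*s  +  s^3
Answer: e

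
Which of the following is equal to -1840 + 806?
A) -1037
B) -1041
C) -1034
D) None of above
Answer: C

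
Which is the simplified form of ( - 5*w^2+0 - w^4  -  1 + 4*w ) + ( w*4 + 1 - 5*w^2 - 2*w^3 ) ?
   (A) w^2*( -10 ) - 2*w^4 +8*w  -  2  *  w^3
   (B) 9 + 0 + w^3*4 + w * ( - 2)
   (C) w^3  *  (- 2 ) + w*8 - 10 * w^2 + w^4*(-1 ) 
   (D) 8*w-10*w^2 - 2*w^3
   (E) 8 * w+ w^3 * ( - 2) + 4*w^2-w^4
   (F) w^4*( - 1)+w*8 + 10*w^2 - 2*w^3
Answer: C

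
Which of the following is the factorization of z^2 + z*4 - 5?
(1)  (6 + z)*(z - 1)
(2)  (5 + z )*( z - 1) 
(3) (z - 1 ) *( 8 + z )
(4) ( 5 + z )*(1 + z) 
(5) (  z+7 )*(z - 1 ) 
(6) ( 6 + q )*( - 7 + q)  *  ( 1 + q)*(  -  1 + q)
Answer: 2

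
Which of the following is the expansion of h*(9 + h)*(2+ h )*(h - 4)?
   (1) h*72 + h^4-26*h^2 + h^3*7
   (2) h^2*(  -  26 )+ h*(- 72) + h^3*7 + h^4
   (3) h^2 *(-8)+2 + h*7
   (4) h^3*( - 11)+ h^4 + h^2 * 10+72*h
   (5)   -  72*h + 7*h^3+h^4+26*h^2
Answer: 2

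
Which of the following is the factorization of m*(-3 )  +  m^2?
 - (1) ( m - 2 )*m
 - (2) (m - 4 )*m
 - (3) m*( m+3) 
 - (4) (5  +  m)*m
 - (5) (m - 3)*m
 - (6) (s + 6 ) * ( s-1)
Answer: 5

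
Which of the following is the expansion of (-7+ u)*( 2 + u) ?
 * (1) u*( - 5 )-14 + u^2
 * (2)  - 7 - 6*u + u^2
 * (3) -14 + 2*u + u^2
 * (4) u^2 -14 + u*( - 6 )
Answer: 1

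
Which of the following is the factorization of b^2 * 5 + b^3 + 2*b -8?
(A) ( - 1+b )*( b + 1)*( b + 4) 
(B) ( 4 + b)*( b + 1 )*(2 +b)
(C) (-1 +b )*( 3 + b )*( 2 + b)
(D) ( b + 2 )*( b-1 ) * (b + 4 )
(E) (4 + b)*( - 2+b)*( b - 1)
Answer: D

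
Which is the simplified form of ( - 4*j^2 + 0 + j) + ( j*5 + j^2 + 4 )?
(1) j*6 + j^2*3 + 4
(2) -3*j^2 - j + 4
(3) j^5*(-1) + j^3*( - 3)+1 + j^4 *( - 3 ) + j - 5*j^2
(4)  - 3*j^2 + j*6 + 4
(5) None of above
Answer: 4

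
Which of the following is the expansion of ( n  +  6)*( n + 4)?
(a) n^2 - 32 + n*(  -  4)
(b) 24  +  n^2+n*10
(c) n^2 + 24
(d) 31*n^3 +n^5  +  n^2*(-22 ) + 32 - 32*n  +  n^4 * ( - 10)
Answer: b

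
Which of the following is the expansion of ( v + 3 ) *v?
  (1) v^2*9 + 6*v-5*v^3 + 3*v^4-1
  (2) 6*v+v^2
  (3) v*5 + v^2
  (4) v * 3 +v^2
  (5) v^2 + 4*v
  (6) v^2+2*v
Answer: 4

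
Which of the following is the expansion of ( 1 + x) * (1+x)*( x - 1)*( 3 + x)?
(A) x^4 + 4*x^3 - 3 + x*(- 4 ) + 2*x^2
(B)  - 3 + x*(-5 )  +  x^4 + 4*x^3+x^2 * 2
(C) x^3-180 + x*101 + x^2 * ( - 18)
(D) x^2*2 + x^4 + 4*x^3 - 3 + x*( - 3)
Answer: A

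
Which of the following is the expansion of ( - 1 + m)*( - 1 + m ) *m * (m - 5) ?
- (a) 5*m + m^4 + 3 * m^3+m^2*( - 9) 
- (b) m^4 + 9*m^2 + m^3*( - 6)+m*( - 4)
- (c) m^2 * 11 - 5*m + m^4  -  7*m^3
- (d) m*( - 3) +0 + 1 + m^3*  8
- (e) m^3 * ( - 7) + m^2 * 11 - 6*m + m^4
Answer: c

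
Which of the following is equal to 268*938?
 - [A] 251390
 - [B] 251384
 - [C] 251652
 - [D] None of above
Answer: B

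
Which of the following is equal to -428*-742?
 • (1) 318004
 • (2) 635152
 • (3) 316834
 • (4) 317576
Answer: 4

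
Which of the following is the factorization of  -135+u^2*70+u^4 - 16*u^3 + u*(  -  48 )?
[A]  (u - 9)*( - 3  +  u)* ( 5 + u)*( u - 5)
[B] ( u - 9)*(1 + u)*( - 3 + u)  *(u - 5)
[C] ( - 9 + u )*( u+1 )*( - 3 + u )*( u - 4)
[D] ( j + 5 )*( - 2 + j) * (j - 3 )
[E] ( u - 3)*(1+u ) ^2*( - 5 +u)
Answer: B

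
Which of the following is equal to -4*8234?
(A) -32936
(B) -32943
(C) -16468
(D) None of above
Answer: A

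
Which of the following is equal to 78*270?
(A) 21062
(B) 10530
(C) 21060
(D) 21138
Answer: C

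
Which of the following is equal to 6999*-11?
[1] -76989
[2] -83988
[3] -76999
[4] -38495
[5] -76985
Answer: 1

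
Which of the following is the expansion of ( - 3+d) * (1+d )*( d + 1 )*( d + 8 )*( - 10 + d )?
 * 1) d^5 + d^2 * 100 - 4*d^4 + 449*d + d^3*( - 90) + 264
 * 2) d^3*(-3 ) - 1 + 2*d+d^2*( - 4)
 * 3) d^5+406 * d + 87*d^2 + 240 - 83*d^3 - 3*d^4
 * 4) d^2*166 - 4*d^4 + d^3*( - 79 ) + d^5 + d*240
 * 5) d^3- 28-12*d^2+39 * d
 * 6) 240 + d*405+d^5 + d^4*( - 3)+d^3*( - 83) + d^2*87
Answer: 3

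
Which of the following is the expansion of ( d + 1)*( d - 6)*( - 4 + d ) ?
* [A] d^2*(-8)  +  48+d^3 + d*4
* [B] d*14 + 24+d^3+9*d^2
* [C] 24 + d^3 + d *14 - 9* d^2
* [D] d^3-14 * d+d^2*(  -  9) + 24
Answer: C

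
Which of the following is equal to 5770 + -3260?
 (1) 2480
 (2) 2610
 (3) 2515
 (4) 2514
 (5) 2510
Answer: 5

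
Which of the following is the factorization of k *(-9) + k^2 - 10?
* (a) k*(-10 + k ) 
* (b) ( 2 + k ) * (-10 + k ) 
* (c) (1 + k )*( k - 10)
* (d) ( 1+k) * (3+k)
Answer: c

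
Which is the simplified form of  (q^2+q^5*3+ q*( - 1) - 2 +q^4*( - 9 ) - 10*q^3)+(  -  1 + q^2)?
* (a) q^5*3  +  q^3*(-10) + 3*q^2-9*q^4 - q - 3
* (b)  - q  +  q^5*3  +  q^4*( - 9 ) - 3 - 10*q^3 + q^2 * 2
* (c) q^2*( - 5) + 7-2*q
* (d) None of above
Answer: b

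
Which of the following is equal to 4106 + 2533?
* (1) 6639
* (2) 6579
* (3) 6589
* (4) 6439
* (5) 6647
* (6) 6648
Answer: 1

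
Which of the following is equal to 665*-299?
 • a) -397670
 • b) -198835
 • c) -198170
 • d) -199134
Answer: b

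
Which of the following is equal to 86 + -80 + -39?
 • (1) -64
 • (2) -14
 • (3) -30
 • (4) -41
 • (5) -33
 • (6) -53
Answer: 5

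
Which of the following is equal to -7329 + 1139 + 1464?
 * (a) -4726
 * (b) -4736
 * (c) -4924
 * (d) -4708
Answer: a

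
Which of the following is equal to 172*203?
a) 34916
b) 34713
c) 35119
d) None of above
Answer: a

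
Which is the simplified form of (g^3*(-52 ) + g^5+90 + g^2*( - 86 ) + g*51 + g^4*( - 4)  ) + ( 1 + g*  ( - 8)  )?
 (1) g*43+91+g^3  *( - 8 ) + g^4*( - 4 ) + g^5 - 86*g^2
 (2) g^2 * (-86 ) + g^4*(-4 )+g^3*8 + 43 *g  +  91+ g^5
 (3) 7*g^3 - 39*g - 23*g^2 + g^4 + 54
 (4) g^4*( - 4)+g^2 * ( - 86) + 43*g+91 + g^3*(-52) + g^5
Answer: 4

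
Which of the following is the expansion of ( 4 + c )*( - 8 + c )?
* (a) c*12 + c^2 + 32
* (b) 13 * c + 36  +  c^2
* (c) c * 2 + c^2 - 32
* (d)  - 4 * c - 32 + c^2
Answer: d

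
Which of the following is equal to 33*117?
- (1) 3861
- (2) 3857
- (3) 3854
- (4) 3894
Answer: 1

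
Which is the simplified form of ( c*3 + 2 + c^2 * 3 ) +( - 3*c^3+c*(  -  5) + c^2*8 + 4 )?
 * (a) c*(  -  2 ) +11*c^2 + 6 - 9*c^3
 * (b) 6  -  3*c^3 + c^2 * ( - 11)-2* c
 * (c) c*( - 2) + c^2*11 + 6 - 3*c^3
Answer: c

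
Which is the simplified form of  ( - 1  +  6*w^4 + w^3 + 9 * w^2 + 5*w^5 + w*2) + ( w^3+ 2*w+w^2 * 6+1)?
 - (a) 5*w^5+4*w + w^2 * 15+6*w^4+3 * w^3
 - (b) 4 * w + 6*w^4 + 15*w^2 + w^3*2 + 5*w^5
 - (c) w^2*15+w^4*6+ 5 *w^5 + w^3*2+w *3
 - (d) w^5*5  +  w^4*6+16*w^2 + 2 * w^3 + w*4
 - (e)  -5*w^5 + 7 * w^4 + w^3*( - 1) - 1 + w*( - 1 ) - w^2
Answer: b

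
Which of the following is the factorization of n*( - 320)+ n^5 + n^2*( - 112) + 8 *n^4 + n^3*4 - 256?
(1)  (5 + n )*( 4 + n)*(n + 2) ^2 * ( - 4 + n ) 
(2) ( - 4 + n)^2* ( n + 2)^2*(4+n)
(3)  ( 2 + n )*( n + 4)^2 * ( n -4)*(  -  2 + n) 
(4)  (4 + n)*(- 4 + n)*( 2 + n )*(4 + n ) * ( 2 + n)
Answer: 4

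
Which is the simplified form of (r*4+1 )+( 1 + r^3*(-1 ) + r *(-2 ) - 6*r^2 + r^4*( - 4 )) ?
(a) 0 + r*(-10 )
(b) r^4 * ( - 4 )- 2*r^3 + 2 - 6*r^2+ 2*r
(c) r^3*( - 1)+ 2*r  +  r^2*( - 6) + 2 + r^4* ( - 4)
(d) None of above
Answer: c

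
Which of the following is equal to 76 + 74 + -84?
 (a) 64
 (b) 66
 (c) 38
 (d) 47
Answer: b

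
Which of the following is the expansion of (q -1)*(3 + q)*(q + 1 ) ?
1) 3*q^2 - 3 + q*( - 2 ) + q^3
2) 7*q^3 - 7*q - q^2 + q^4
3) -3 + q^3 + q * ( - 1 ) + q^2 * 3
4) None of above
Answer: 3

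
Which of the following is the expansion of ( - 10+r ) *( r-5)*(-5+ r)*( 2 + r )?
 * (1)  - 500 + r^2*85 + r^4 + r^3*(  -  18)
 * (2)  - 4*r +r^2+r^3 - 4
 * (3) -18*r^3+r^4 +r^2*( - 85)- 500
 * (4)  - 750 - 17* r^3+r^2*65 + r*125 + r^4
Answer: 1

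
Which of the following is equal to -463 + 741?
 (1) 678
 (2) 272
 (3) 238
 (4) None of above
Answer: 4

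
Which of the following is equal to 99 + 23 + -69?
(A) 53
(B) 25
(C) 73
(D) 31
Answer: A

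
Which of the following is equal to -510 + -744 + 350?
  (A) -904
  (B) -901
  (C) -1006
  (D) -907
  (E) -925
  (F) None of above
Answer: A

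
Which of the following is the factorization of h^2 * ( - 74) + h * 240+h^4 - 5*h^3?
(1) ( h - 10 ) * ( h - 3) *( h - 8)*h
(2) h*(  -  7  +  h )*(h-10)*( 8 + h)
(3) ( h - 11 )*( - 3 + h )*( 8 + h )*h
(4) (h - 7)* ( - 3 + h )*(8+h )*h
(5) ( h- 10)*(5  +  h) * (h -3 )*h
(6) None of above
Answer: 6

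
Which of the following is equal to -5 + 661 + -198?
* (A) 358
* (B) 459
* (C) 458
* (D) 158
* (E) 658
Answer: C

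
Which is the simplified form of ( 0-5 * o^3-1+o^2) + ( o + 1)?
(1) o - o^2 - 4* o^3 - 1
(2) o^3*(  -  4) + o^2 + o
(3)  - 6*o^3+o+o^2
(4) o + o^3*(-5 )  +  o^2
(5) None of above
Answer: 4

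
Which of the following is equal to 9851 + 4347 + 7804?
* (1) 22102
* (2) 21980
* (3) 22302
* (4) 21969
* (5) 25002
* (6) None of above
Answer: 6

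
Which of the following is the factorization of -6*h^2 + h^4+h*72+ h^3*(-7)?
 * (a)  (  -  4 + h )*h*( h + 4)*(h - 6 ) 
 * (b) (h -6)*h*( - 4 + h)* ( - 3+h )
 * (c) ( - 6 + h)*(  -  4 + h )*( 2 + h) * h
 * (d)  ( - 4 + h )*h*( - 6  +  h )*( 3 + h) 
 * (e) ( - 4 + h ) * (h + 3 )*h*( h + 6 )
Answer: d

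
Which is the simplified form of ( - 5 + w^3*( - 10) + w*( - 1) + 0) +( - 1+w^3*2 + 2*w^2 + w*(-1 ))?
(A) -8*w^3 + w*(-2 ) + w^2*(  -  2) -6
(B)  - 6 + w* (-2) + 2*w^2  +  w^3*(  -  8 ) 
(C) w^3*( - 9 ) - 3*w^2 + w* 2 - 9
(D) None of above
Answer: B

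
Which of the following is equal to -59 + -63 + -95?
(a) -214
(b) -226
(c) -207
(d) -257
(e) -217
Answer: e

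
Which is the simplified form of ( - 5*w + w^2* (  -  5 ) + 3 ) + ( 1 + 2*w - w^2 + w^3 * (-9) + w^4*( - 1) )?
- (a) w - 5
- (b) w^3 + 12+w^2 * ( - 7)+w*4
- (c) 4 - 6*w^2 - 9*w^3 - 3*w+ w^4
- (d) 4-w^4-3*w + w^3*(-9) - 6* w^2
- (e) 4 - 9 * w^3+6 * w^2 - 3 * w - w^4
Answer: d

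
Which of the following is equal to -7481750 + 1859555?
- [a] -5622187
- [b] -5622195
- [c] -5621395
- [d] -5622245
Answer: b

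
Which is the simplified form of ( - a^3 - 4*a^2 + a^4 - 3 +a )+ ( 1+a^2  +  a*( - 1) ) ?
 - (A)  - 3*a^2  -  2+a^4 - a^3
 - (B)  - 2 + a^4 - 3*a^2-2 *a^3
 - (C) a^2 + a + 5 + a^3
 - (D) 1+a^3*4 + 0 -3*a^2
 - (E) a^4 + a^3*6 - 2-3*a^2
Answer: A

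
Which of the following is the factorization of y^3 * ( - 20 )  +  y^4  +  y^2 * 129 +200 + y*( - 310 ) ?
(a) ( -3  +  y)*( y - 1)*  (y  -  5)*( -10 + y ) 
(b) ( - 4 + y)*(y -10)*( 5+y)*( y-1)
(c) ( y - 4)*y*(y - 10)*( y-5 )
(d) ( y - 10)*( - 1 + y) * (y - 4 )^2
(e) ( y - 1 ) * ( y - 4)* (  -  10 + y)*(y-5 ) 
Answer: e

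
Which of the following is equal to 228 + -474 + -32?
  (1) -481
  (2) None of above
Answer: 2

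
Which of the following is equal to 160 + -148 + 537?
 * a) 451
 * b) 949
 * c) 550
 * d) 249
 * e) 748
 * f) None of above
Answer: f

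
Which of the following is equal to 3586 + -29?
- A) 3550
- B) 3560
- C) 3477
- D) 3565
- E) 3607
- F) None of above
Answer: F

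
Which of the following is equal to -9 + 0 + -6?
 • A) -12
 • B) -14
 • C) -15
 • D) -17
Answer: C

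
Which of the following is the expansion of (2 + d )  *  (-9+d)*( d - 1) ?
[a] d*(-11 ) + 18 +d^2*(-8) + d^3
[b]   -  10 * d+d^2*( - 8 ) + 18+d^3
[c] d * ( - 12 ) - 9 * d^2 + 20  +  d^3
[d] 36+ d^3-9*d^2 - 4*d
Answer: a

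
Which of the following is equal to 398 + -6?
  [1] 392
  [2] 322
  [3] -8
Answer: 1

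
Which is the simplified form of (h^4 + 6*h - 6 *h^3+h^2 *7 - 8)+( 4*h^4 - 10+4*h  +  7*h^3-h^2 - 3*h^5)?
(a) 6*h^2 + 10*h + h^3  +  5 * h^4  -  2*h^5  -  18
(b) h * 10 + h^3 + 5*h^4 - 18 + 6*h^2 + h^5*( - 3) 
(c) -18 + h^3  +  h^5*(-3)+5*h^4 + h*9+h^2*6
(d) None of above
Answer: b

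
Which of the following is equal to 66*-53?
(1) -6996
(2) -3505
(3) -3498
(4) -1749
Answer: 3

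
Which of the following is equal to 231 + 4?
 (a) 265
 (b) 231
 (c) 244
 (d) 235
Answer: d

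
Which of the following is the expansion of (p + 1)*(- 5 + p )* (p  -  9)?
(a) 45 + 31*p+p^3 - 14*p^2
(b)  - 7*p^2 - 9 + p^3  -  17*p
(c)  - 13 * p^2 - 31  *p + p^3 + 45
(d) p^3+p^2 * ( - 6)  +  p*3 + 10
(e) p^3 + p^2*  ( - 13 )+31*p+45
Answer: e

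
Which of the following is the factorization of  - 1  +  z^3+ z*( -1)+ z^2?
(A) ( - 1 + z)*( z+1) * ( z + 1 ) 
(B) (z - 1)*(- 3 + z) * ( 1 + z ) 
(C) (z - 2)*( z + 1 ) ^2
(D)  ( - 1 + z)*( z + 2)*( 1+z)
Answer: A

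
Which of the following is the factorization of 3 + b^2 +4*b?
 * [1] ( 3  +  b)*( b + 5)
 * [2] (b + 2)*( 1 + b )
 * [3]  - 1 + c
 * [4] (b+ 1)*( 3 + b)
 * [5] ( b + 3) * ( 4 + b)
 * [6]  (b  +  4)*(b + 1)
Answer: 4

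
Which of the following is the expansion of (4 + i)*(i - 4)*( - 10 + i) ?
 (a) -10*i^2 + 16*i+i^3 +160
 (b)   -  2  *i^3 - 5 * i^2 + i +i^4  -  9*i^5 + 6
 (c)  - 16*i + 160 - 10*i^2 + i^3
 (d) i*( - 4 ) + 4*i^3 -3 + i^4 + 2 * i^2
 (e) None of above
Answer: c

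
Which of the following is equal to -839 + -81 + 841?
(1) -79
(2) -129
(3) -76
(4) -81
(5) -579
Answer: 1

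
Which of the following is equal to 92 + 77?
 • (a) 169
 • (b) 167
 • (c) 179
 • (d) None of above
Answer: a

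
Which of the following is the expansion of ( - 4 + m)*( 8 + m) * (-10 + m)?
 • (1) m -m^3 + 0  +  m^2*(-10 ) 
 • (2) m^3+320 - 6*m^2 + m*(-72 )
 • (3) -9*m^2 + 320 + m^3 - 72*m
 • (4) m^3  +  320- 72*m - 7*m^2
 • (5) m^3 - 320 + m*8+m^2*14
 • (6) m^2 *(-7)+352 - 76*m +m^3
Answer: 2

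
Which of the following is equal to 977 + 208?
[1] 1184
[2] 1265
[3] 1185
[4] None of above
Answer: 3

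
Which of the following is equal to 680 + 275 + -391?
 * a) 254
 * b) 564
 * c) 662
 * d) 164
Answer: b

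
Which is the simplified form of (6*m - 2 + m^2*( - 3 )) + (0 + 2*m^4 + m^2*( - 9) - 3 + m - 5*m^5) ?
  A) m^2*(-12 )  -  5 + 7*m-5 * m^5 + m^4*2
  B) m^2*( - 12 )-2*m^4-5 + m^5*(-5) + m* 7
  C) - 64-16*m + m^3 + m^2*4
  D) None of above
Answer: A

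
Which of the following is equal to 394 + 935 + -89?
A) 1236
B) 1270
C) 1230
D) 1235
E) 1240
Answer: E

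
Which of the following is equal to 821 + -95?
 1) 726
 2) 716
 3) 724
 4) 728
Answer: 1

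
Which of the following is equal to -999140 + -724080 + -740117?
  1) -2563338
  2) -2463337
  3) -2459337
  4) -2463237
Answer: 2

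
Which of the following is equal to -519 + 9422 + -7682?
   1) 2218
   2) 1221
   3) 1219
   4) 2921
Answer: 2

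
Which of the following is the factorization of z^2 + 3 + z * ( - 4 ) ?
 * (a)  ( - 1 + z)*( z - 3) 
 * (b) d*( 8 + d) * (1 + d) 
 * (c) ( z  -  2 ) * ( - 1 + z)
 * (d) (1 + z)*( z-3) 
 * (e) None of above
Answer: a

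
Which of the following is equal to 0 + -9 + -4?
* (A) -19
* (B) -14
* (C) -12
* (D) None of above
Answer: D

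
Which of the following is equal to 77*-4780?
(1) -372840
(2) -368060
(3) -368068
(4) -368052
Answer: 2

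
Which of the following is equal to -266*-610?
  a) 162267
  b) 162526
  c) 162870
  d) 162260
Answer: d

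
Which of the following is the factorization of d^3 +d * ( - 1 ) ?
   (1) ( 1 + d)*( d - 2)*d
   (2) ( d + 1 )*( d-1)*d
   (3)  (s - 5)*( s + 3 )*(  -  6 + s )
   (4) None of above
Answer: 2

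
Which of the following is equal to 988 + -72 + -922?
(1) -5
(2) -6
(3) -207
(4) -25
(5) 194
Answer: 2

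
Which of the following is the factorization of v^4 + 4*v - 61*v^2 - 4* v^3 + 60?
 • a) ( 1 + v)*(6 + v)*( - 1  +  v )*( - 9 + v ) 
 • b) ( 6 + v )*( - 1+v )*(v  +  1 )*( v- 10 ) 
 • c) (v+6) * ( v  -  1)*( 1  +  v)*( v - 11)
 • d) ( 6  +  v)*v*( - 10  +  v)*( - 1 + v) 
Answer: b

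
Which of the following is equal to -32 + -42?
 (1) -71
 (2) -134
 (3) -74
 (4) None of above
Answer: 3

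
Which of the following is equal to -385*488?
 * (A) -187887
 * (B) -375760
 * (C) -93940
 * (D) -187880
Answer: D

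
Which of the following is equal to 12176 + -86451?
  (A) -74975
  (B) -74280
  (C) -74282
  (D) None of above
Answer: D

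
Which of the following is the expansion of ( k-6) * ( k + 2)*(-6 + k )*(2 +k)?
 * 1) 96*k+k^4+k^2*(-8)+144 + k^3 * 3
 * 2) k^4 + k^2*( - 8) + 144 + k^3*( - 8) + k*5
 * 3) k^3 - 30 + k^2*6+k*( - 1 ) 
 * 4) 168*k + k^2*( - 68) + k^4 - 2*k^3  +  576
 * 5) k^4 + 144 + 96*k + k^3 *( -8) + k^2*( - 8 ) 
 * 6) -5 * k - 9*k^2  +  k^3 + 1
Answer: 5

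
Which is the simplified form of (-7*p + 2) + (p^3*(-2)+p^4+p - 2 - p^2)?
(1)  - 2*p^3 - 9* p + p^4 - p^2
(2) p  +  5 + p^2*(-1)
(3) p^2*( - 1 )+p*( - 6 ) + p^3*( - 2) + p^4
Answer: 3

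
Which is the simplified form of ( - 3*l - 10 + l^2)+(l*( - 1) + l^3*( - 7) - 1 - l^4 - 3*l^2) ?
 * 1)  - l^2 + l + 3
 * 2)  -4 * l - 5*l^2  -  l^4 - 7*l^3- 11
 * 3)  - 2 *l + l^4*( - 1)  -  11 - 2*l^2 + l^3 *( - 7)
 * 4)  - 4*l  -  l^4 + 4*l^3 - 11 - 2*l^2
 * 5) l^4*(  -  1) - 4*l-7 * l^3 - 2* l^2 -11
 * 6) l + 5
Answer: 5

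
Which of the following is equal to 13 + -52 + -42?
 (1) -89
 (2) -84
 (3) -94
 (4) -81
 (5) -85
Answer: 4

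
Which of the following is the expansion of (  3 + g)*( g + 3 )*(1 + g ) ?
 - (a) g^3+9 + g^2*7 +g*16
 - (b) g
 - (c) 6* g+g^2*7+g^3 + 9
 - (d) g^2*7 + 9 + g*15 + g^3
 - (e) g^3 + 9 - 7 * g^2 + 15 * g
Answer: d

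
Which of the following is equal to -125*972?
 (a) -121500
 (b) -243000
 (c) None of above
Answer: a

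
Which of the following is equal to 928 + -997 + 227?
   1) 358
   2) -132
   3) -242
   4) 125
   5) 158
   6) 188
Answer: 5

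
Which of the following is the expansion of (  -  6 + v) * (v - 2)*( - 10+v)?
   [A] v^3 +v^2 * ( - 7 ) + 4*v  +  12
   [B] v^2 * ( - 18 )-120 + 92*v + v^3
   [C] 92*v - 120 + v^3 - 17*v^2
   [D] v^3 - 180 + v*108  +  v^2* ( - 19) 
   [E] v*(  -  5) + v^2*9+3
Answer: B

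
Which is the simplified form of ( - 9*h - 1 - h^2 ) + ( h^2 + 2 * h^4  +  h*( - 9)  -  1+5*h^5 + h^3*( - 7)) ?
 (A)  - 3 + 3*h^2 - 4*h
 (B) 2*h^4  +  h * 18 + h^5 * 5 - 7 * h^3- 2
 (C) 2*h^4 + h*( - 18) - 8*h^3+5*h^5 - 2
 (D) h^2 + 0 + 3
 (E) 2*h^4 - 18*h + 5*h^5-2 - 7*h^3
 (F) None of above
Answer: E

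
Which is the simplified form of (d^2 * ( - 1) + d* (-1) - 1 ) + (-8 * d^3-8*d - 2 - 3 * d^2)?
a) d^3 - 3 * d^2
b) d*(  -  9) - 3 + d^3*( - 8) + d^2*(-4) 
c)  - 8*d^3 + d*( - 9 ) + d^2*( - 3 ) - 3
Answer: b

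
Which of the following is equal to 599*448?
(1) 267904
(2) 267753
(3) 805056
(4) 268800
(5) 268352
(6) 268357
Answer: 5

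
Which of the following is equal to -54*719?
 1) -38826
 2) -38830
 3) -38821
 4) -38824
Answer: 1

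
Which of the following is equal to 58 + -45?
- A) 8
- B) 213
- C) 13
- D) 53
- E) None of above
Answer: C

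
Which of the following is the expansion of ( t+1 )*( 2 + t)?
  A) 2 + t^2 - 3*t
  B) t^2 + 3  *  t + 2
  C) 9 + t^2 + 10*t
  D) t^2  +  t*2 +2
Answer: B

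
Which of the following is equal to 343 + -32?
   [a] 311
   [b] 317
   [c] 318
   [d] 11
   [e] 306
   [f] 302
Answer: a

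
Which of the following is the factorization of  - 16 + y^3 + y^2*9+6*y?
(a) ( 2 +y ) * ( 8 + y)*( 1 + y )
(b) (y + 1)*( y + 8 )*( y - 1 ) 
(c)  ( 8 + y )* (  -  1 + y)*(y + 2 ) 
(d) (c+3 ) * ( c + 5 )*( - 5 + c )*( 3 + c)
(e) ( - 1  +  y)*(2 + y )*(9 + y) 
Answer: c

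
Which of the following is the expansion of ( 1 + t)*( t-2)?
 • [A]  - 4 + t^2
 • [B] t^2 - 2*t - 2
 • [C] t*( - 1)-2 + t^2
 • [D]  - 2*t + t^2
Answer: C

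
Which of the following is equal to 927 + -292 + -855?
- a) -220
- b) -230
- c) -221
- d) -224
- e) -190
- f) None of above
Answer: a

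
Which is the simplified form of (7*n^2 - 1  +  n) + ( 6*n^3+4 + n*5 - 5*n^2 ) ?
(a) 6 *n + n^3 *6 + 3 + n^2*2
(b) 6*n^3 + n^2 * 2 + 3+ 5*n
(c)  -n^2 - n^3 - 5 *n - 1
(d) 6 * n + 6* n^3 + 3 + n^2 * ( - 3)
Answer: a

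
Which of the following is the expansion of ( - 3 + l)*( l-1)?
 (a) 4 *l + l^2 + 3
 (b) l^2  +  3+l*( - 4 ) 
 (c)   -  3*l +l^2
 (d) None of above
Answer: b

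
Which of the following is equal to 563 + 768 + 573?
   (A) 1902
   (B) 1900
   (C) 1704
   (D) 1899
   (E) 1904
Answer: E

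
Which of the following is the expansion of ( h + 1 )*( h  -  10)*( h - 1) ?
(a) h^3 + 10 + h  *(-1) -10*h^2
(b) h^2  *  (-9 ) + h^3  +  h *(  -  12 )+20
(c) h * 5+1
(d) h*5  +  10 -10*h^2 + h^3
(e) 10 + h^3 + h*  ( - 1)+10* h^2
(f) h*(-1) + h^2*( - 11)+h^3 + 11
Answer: a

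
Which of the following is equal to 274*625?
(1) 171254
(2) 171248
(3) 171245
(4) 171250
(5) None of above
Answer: 4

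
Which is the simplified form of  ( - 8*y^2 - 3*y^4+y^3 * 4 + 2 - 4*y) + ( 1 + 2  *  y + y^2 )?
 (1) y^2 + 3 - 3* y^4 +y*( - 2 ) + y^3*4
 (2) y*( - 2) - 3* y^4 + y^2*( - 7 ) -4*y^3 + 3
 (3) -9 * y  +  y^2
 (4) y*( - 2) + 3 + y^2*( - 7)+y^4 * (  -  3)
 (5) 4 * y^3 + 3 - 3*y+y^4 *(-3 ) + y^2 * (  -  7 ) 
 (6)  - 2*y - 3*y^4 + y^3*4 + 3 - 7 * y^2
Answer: 6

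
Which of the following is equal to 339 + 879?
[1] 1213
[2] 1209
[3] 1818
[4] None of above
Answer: 4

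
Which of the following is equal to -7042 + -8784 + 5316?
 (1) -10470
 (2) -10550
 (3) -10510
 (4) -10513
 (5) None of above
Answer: 3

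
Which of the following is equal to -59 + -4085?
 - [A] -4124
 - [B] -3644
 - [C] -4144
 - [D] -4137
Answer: C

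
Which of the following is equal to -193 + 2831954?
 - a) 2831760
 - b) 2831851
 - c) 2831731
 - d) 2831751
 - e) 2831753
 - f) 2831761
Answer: f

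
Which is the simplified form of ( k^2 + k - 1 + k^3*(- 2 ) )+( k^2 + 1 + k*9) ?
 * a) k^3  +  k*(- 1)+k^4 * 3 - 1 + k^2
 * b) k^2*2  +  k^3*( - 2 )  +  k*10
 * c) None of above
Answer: b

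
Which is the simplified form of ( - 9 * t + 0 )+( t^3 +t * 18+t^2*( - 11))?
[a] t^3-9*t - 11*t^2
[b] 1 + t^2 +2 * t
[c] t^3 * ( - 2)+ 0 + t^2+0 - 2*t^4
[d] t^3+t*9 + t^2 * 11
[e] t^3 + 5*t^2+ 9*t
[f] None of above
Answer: f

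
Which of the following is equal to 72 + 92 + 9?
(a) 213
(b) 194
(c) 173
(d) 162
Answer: c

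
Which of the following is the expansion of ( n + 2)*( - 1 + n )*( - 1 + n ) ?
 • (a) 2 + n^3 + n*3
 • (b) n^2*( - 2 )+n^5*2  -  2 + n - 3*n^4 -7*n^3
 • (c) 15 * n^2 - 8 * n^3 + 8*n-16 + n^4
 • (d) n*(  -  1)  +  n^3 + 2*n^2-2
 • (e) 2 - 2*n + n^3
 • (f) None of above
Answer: f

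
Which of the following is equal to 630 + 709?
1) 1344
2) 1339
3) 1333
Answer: 2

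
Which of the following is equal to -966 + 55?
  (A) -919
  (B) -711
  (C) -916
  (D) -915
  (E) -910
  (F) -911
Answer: F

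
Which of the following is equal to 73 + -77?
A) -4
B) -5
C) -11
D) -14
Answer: A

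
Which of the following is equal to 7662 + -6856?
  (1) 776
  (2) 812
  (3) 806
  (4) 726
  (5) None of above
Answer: 3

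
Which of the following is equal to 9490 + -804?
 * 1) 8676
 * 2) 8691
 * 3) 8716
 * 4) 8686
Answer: 4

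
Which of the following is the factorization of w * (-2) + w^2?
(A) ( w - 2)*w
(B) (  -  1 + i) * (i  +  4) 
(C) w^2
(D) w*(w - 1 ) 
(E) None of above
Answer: A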